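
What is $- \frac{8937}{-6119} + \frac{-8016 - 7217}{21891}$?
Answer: $\frac{102429140}{133951029} \approx 0.76468$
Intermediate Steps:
$- \frac{8937}{-6119} + \frac{-8016 - 7217}{21891} = \left(-8937\right) \left(- \frac{1}{6119}\right) + \left(-8016 - 7217\right) \frac{1}{21891} = \frac{8937}{6119} - \frac{15233}{21891} = \frac{102429140}{133951029}$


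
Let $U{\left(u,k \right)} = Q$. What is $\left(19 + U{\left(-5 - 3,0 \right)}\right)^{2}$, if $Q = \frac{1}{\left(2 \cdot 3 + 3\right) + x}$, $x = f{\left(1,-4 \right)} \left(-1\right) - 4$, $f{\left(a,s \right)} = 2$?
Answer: $\frac{3364}{9} \approx 373.78$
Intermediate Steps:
$x = -6$ ($x = 2 \left(-1\right) - 4 = -2 - 4 = -6$)
$Q = \frac{1}{3}$ ($Q = \frac{1}{\left(2 \cdot 3 + 3\right) - 6} = \frac{1}{\left(6 + 3\right) - 6} = \frac{1}{9 - 6} = \frac{1}{3} \approx 0.33333$)
$U{\left(u,k \right)} = \frac{1}{3}$
$\left(19 + U{\left(-5 - 3,0 \right)}\right)^{2} = \left(19 + \frac{1}{3}\right)^{2} = \left(\frac{58}{3}\right)^{2} = \frac{3364}{9}$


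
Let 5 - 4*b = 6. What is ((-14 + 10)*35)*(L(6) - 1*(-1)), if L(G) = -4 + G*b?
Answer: 630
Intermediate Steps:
b = -¼ (b = 5/4 - ¼*6 = 5/4 - 3/2 = -¼ ≈ -0.25000)
L(G) = -4 - G/4 (L(G) = -4 + G*(-¼) = -4 - G/4)
((-14 + 10)*35)*(L(6) - 1*(-1)) = ((-14 + 10)*35)*((-4 - ¼*6) - 1*(-1)) = (-4*35)*((-4 - 3/2) + 1) = -140*(-11/2 + 1) = -140*(-9/2) = 630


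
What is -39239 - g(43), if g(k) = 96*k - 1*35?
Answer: -43332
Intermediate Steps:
g(k) = -35 + 96*k (g(k) = 96*k - 35 = -35 + 96*k)
-39239 - g(43) = -39239 - (-35 + 96*43) = -39239 - (-35 + 4128) = -39239 - 1*4093 = -39239 - 4093 = -43332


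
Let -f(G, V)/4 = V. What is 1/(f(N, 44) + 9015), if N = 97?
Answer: 1/8839 ≈ 0.00011313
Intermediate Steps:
f(G, V) = -4*V
1/(f(N, 44) + 9015) = 1/(-4*44 + 9015) = 1/(-176 + 9015) = 1/8839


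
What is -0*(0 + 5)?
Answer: 0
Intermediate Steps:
-0*(0 + 5) = -0*5 = -94*0 = 0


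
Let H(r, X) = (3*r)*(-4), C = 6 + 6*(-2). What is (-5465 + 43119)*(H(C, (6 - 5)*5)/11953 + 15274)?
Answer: 6874498084876/11953 ≈ 5.7513e+8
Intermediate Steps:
C = -6 (C = 6 - 12 = -6)
H(r, X) = -12*r
(-5465 + 43119)*(H(C, (6 - 5)*5)/11953 + 15274) = (-5465 + 43119)*(-12*(-6)/11953 + 15274) = 37654*(72*(1/11953) + 15274) = 37654*(72/11953 + 15274) = 37654*(182570194/11953) = 6874498084876/11953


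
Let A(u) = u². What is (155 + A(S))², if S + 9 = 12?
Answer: 26896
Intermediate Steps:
S = 3 (S = -9 + 12 = 3)
(155 + A(S))² = (155 + 3²)² = (155 + 9)² = 164² = 26896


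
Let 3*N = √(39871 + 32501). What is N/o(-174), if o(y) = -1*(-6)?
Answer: √18093/9 ≈ 14.946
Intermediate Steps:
o(y) = 6
N = 2*√18093/3 (N = √(39871 + 32501)/3 = √72372/3 = (2*√18093)/3 = 2*√18093/3 ≈ 89.673)
N/o(-174) = (2*√18093/3)/6 = (2*√18093/3)*(⅙) = √18093/9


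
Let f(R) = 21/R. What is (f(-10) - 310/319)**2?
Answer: 96020401/10176100 ≈ 9.4359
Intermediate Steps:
(f(-10) - 310/319)**2 = (21/(-10) - 310/319)**2 = (21*(-1/10) - 310*1/319)**2 = (-21/10 - 310/319)**2 = (-9799/3190)**2 = 96020401/10176100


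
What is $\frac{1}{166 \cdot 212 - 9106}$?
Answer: $\frac{1}{26086} \approx 3.8335 \cdot 10^{-5}$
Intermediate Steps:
$\frac{1}{166 \cdot 212 - 9106} = \frac{1}{35192 - 9106} = \frac{1}{26086}$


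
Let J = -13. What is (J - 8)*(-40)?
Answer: 840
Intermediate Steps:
(J - 8)*(-40) = (-13 - 8)*(-40) = -21*(-40) = 840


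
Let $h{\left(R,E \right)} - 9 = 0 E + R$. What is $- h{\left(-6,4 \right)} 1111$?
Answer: $-3333$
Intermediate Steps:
$h{\left(R,E \right)} = 9 + R$ ($h{\left(R,E \right)} = 9 + \left(0 E + R\right) = 9 + \left(0 + R\right) = 9 + R$)
$- h{\left(-6,4 \right)} 1111 = - \left(9 - 6\right) 1111 = - 3 \cdot 1111 = \left(-1\right) 3333 = -3333$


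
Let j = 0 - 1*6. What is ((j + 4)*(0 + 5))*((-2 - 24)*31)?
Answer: 8060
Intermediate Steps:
j = -6 (j = 0 - 6 = -6)
((j + 4)*(0 + 5))*((-2 - 24)*31) = ((-6 + 4)*(0 + 5))*((-2 - 24)*31) = (-2*5)*(-26*31) = -10*(-806) = 8060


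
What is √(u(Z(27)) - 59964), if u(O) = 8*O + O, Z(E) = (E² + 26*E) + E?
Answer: I*√46842 ≈ 216.43*I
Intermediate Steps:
Z(E) = E² + 27*E
u(O) = 9*O
√(u(Z(27)) - 59964) = √(9*(27*(27 + 27)) - 59964) = √(9*(27*54) - 59964) = √(9*1458 - 59964) = √(13122 - 59964) = √(-46842) = I*√46842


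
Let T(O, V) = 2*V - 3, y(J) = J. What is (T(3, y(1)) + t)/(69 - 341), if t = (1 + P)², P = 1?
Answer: -3/272 ≈ -0.011029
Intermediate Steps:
T(O, V) = -3 + 2*V
t = 4 (t = (1 + 1)² = 2² = 4)
(T(3, y(1)) + t)/(69 - 341) = ((-3 + 2*1) + 4)/(69 - 341) = ((-3 + 2) + 4)/(-272) = (-1 + 4)*(-1/272) = 3*(-1/272) = -3/272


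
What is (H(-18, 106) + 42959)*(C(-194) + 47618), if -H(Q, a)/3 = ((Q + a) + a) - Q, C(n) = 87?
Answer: 2019018715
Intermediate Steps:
H(Q, a) = -6*a (H(Q, a) = -3*(((Q + a) + a) - Q) = -3*((Q + 2*a) - Q) = -6*a)
(H(-18, 106) + 42959)*(C(-194) + 47618) = (-6*106 + 42959)*(87 + 47618) = (-636 + 42959)*47705 = 42323*47705 = 2019018715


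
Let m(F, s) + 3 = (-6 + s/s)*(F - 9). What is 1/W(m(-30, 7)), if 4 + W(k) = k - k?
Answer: -1/4 ≈ -0.25000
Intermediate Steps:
m(F, s) = 42 - 5*F (m(F, s) = -3 + (-6 + s/s)*(F - 9) = -3 + (-6 + 1)*(-9 + F) = -3 - 5*(-9 + F) = -3 + (45 - 5*F) = 42 - 5*F)
W(k) = -4 (W(k) = -4 + (k - k) = -4 + 0 = -4)
1/W(m(-30, 7)) = 1/(-4) = -1/4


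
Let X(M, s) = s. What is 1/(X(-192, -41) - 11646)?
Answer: -1/11687 ≈ -8.5565e-5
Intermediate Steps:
1/(X(-192, -41) - 11646) = 1/(-41 - 11646) = 1/(-11687) = -1/11687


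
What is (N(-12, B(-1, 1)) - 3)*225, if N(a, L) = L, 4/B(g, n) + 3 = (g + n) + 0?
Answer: -975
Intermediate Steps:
B(g, n) = 4/(-3 + g + n) (B(g, n) = 4/(-3 + ((g + n) + 0)) = 4/(-3 + (g + n)) = 4/(-3 + g + n))
(N(-12, B(-1, 1)) - 3)*225 = (4/(-3 - 1 + 1) - 3)*225 = (4/(-3) - 3)*225 = (4*(-⅓) - 3)*225 = (-4/3 - 3)*225 = -13/3*225 = -975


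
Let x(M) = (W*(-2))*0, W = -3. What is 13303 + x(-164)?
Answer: 13303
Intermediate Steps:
x(M) = 0 (x(M) = -3*(-2)*0 = 6*0 = 0)
13303 + x(-164) = 13303 + 0 = 13303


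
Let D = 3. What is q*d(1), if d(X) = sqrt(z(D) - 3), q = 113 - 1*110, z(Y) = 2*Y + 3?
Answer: 3*sqrt(6) ≈ 7.3485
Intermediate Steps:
z(Y) = 3 + 2*Y
q = 3 (q = 113 - 110 = 3)
d(X) = sqrt(6) (d(X) = sqrt((3 + 2*3) - 3) = sqrt((3 + 6) - 3) = sqrt(9 - 3) = sqrt(6))
q*d(1) = 3*sqrt(6)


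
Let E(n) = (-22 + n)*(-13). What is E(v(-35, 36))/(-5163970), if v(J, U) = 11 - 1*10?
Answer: -39/737710 ≈ -5.2866e-5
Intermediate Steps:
v(J, U) = 1 (v(J, U) = 11 - 10 = 1)
E(n) = 286 - 13*n
E(v(-35, 36))/(-5163970) = (286 - 13*1)/(-5163970) = (286 - 13)*(-1/5163970) = 273*(-1/5163970) = -39/737710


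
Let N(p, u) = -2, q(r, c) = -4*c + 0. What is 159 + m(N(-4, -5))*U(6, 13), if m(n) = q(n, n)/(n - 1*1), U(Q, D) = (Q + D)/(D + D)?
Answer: 6125/39 ≈ 157.05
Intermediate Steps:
q(r, c) = -4*c
U(Q, D) = (D + Q)/(2*D) (U(Q, D) = (D + Q)/((2*D)) = (D + Q)*(1/(2*D)) = (D + Q)/(2*D))
m(n) = -4*n/(-1 + n) (m(n) = (-4*n)/(n - 1*1) = (-4*n)/(n - 1) = (-4*n)/(-1 + n) = -4*n/(-1 + n))
159 + m(N(-4, -5))*U(6, 13) = 159 + (-4*(-2)/(-1 - 2))*((½)*(13 + 6)/13) = 159 + (-4*(-2)/(-3))*((½)*(1/13)*19) = 159 - 4*(-2)*(-⅓)*(19/26) = 159 - 8/3*19/26 = 159 - 76/39 = 6125/39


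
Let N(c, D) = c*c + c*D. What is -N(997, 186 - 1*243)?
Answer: -937180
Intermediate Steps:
N(c, D) = c² + D*c
-N(997, 186 - 1*243) = -997*((186 - 1*243) + 997) = -997*((186 - 243) + 997) = -997*(-57 + 997) = -997*940 = -1*937180 = -937180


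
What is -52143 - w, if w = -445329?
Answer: 393186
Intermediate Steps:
-52143 - w = -52143 - 1*(-445329) = -52143 + 445329 = 393186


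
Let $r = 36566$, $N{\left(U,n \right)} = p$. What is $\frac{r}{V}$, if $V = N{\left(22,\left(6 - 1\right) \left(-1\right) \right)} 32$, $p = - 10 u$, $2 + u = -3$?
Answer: $\frac{18283}{800} \approx 22.854$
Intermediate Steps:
$u = -5$ ($u = -2 - 3 = -5$)
$p = 50$ ($p = \left(-10\right) \left(-5\right) = 50$)
$N{\left(U,n \right)} = 50$
$V = 1600$ ($V = 50 \cdot 32 = 1600$)
$\frac{r}{V} = \frac{36566}{1600} = 36566 \cdot \frac{1}{1600} = \frac{18283}{800}$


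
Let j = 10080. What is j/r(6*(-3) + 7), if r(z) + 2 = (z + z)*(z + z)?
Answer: 5040/241 ≈ 20.913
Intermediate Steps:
r(z) = -2 + 4*z**2 (r(z) = -2 + (z + z)*(z + z) = -2 + (2*z)*(2*z) = -2 + 4*z**2)
j/r(6*(-3) + 7) = 10080/(-2 + 4*(6*(-3) + 7)**2) = 10080/(-2 + 4*(-18 + 7)**2) = 10080/(-2 + 4*(-11)**2) = 10080/(-2 + 4*121) = 10080/(-2 + 484) = 10080/482 = 10080*(1/482) = 5040/241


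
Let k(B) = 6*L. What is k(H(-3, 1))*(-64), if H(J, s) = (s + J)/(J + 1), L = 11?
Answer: -4224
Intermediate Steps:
H(J, s) = (J + s)/(1 + J)
k(B) = 66 (k(B) = 6*11 = 66)
k(H(-3, 1))*(-64) = 66*(-64) = -4224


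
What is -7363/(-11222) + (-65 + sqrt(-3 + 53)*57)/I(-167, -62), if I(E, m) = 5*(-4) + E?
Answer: 2106311/2098514 - 285*sqrt(2)/187 ≈ -1.1516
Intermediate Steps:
I(E, m) = -20 + E
-7363/(-11222) + (-65 + sqrt(-3 + 53)*57)/I(-167, -62) = -7363/(-11222) + (-65 + sqrt(-3 + 53)*57)/(-20 - 167) = -7363*(-1/11222) + (-65 + sqrt(50)*57)/(-187) = 7363/11222 + (-65 + (5*sqrt(2))*57)*(-1/187) = 7363/11222 + (-65 + 285*sqrt(2))*(-1/187) = 7363/11222 + (65/187 - 285*sqrt(2)/187) = 2106311/2098514 - 285*sqrt(2)/187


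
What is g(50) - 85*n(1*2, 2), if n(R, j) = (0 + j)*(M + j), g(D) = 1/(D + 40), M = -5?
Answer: 45901/90 ≈ 510.01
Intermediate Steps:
g(D) = 1/(40 + D)
n(R, j) = j*(-5 + j) (n(R, j) = (0 + j)*(-5 + j) = j*(-5 + j))
g(50) - 85*n(1*2, 2) = 1/(40 + 50) - 85*2*(-5 + 2) = 1/90 - 85*2*(-3) = 1/90 - 85*(-6) = 1/90 - 1*(-510) = 1/90 + 510 = 45901/90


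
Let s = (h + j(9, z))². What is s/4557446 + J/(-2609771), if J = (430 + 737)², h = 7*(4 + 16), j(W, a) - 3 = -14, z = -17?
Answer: -6163306376283/11893890404866 ≈ -0.51819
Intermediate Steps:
j(W, a) = -11 (j(W, a) = 3 - 14 = -11)
h = 140 (h = 7*20 = 140)
J = 1361889 (J = 1167² = 1361889)
s = 16641 (s = (140 - 11)² = 129² = 16641)
s/4557446 + J/(-2609771) = 16641/4557446 + 1361889/(-2609771) = 16641*(1/4557446) + 1361889*(-1/2609771) = 16641/4557446 - 1361889/2609771 = -6163306376283/11893890404866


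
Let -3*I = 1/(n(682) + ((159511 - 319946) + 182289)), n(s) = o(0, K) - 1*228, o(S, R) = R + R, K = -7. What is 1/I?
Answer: -64836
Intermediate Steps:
o(S, R) = 2*R
n(s) = -242 (n(s) = 2*(-7) - 1*228 = -14 - 228 = -242)
I = -1/64836 (I = -1/(3*(-242 + ((159511 - 319946) + 182289))) = -1/(3*(-242 + (-160435 + 182289))) = -1/(3*(-242 + 21854)) = -⅓/21612 = -⅓*1/21612 = -1/64836 ≈ -1.5424e-5)
1/I = 1/(-1/64836) = -64836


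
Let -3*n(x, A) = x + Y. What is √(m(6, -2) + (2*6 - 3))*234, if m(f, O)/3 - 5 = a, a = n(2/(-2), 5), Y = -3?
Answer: 468*√7 ≈ 1238.2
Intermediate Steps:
n(x, A) = 1 - x/3 (n(x, A) = -(x - 3)/3 = -(-3 + x)/3 = 1 - x/3)
a = 4/3 (a = 1 - 2/(3*(-2)) = 1 - 2*(-1)/(3*2) = 1 - ⅓*(-1) = 1 + ⅓ = 4/3 ≈ 1.3333)
m(f, O) = 19 (m(f, O) = 15 + 3*(4/3) = 15 + 4 = 19)
√(m(6, -2) + (2*6 - 3))*234 = √(19 + (2*6 - 3))*234 = √(19 + (12 - 3))*234 = √(19 + 9)*234 = √28*234 = (2*√7)*234 = 468*√7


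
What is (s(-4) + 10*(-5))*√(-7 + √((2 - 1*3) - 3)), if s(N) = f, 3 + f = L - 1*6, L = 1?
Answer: -58*√(-7 + 2*I) ≈ -21.706 - 154.98*I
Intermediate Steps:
f = -8 (f = -3 + (1 - 1*6) = -3 + (1 - 6) = -3 - 5 = -8)
s(N) = -8
(s(-4) + 10*(-5))*√(-7 + √((2 - 1*3) - 3)) = (-8 + 10*(-5))*√(-7 + √((2 - 1*3) - 3)) = (-8 - 50)*√(-7 + √((2 - 3) - 3)) = -58*√(-7 + √(-1 - 3)) = -58*√(-7 + √(-4)) = -58*√(-7 + 2*I)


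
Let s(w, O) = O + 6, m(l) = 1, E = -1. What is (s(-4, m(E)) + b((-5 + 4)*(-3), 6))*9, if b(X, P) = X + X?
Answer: 117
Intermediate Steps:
s(w, O) = 6 + O
b(X, P) = 2*X
(s(-4, m(E)) + b((-5 + 4)*(-3), 6))*9 = ((6 + 1) + 2*((-5 + 4)*(-3)))*9 = (7 + 2*(-1*(-3)))*9 = (7 + 2*3)*9 = (7 + 6)*9 = 13*9 = 117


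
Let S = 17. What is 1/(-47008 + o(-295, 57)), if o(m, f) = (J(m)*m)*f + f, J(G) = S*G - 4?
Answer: 1/84347534 ≈ 1.1856e-8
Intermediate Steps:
J(G) = -4 + 17*G (J(G) = 17*G - 4 = -4 + 17*G)
o(m, f) = f + f*m*(-4 + 17*m) (o(m, f) = ((-4 + 17*m)*m)*f + f = (m*(-4 + 17*m))*f + f = f*m*(-4 + 17*m) + f = f + f*m*(-4 + 17*m))
1/(-47008 + o(-295, 57)) = 1/(-47008 + 57*(1 - 295*(-4 + 17*(-295)))) = 1/(-47008 + 57*(1 - 295*(-4 - 5015))) = 1/(-47008 + 57*(1 - 295*(-5019))) = 1/(-47008 + 57*(1 + 1480605)) = 1/(-47008 + 57*1480606) = 1/(-47008 + 84394542) = 1/84347534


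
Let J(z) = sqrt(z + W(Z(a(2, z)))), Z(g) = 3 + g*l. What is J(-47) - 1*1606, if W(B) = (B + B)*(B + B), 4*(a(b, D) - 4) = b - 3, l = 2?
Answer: -1606 + sqrt(394) ≈ -1586.2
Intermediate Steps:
a(b, D) = 13/4 + b/4 (a(b, D) = 4 + (b - 3)/4 = 4 + (-3 + b)/4 = 4 + (-3/4 + b/4) = 13/4 + b/4)
Z(g) = 3 + 2*g (Z(g) = 3 + g*2 = 3 + 2*g)
W(B) = 4*B**2 (W(B) = (2*B)*(2*B) = 4*B**2)
J(z) = sqrt(441 + z) (J(z) = sqrt(z + 4*(3 + 2*(13/4 + (1/4)*2))**2) = sqrt(z + 4*(3 + 2*(13/4 + 1/2))**2) = sqrt(z + 4*(3 + 2*(15/4))**2) = sqrt(z + 4*(3 + 15/2)**2) = sqrt(z + 4*(21/2)**2) = sqrt(z + 4*(441/4)) = sqrt(z + 441) = sqrt(441 + z))
J(-47) - 1*1606 = sqrt(441 - 47) - 1*1606 = sqrt(394) - 1606 = -1606 + sqrt(394)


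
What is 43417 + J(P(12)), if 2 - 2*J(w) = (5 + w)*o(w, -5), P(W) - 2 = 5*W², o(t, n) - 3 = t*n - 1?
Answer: 1354926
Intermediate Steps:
o(t, n) = 2 + n*t (o(t, n) = 3 + (t*n - 1) = 3 + (n*t - 1) = 3 + (-1 + n*t) = 2 + n*t)
P(W) = 2 + 5*W²
J(w) = 1 - (2 - 5*w)*(5 + w)/2 (J(w) = 1 - (5 + w)*(2 - 5*w)/2 = 1 - (2 - 5*w)*(5 + w)/2)
43417 + J(P(12)) = 43417 + (-4 + 5*(2 + 5*12²)²/2 + 23*(2 + 5*12²)/2) = 43417 + (-4 + 5*(2 + 5*144)²/2 + 23*(2 + 5*144)/2) = 43417 + (-4 + 5*(2 + 720)²/2 + 23*(2 + 720)/2) = 43417 + (-4 + (5/2)*722² + (23/2)*722) = 43417 + (-4 + (5/2)*521284 + 8303) = 43417 + (-4 + 1303210 + 8303) = 43417 + 1311509 = 1354926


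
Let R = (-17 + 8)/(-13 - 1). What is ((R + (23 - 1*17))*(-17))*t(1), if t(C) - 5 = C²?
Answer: -4743/7 ≈ -677.57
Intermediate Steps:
t(C) = 5 + C²
R = 9/14 (R = -9/(-14) = -9*(-1/14) = 9/14 ≈ 0.64286)
((R + (23 - 1*17))*(-17))*t(1) = ((9/14 + (23 - 1*17))*(-17))*(5 + 1²) = ((9/14 + (23 - 17))*(-17))*(5 + 1) = ((9/14 + 6)*(-17))*6 = ((93/14)*(-17))*6 = -1581/14*6 = -4743/7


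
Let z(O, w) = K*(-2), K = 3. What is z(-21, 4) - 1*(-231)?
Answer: 225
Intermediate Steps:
z(O, w) = -6 (z(O, w) = 3*(-2) = -6)
z(-21, 4) - 1*(-231) = -6 - 1*(-231) = -6 + 231 = 225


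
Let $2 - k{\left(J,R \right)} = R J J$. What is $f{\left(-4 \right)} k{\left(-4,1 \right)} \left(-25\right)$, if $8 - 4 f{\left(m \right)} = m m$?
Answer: $-700$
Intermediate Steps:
$k{\left(J,R \right)} = 2 - R J^{2}$ ($k{\left(J,R \right)} = 2 - R J J = 2 - J R J = 2 - R J^{2}$)
$f{\left(m \right)} = 2 - \frac{m^{2}}{4}$ ($f{\left(m \right)} = 2 - \frac{m m}{4} = 2 - \frac{m^{2}}{4}$)
$f{\left(-4 \right)} k{\left(-4,1 \right)} \left(-25\right) = \left(2 - \frac{\left(-4\right)^{2}}{4}\right) \left(2 - 1 \left(-4\right)^{2}\right) \left(-25\right) = \left(2 - 4\right) \left(2 - 1 \cdot 16\right) \left(-25\right) = \left(2 - 4\right) \left(2 - 16\right) \left(-25\right) = \left(-2\right) \left(-14\right) \left(-25\right) = 28 \left(-25\right) = -700$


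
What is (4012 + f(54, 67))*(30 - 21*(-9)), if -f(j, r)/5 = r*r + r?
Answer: -4110192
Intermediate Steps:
f(j, r) = -5*r - 5*r² (f(j, r) = -5*(r*r + r) = -5*(r² + r) = -5*(r + r²) = -5*r - 5*r²)
(4012 + f(54, 67))*(30 - 21*(-9)) = (4012 - 5*67*(1 + 67))*(30 - 21*(-9)) = (4012 - 5*67*68)*(30 + 189) = (4012 - 22780)*219 = -18768*219 = -4110192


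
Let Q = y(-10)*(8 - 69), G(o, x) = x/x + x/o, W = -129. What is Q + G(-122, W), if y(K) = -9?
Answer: 67229/122 ≈ 551.06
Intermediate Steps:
G(o, x) = 1 + x/o
Q = 549 (Q = -9*(8 - 69) = -9*(-61) = 549)
Q + G(-122, W) = 549 + (-122 - 129)/(-122) = 549 - 1/122*(-251) = 549 + 251/122 = 67229/122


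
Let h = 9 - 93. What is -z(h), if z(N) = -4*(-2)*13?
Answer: -104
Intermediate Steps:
h = -84
z(N) = 104 (z(N) = 8*13 = 104)
-z(h) = -1*104 = -104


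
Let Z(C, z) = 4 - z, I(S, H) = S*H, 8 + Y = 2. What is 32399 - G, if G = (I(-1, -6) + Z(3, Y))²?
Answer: 32143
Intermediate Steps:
Y = -6 (Y = -8 + 2 = -6)
I(S, H) = H*S
G = 256 (G = (-6*(-1) + (4 - 1*(-6)))² = (6 + (4 + 6))² = (6 + 10)² = 16² = 256)
32399 - G = 32399 - 1*256 = 32399 - 256 = 32143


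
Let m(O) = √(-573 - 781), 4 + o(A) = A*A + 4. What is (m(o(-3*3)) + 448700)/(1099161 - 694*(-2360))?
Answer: 448700/2737001 + I*√1354/2737001 ≈ 0.16394 + 1.3444e-5*I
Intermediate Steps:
o(A) = A² (o(A) = -4 + (A*A + 4) = -4 + (A² + 4) = -4 + (4 + A²) = A²)
m(O) = I*√1354 (m(O) = √(-1354) = I*√1354)
(m(o(-3*3)) + 448700)/(1099161 - 694*(-2360)) = (I*√1354 + 448700)/(1099161 - 694*(-2360)) = (448700 + I*√1354)/(1099161 + 1637840) = (448700 + I*√1354)/2737001 = (448700 + I*√1354)*(1/2737001) = 448700/2737001 + I*√1354/2737001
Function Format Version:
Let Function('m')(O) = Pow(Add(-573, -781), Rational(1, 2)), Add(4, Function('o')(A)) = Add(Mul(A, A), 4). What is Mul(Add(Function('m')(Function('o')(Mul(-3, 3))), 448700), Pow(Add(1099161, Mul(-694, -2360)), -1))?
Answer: Add(Rational(448700, 2737001), Mul(Rational(1, 2737001), I, Pow(1354, Rational(1, 2)))) ≈ Add(0.16394, Mul(1.3444e-5, I))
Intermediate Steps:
Function('o')(A) = Pow(A, 2) (Function('o')(A) = Add(-4, Add(Mul(A, A), 4)) = Add(-4, Add(Pow(A, 2), 4)) = Add(-4, Add(4, Pow(A, 2))) = Pow(A, 2))
Function('m')(O) = Mul(I, Pow(1354, Rational(1, 2))) (Function('m')(O) = Pow(-1354, Rational(1, 2)) = Mul(I, Pow(1354, Rational(1, 2))))
Mul(Add(Function('m')(Function('o')(Mul(-3, 3))), 448700), Pow(Add(1099161, Mul(-694, -2360)), -1)) = Mul(Add(Mul(I, Pow(1354, Rational(1, 2))), 448700), Pow(Add(1099161, Mul(-694, -2360)), -1)) = Mul(Add(448700, Mul(I, Pow(1354, Rational(1, 2)))), Pow(Add(1099161, 1637840), -1)) = Mul(Add(448700, Mul(I, Pow(1354, Rational(1, 2)))), Pow(2737001, -1)) = Mul(Add(448700, Mul(I, Pow(1354, Rational(1, 2)))), Rational(1, 2737001)) = Add(Rational(448700, 2737001), Mul(Rational(1, 2737001), I, Pow(1354, Rational(1, 2))))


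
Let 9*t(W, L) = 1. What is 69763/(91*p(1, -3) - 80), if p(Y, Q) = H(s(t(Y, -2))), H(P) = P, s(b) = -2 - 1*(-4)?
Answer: 69763/102 ≈ 683.95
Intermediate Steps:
t(W, L) = ⅑ (t(W, L) = (⅑)*1 = ⅑)
s(b) = 2 (s(b) = -2 + 4 = 2)
p(Y, Q) = 2
69763/(91*p(1, -3) - 80) = 69763/(91*2 - 80) = 69763/(182 - 80) = 69763/102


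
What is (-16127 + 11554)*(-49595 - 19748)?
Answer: 317105539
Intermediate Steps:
(-16127 + 11554)*(-49595 - 19748) = -4573*(-69343) = 317105539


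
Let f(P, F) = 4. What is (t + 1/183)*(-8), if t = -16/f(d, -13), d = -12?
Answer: 5848/183 ≈ 31.956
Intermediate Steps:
t = -4 (t = -16/4 = -16*1/4 = -4)
(t + 1/183)*(-8) = (-4 + 1/183)*(-8) = -731/183*(-8) = 5848/183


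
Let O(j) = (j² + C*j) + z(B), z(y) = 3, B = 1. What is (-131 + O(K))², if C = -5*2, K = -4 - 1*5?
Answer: 1849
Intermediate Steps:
K = -9 (K = -4 - 5 = -9)
C = -10
O(j) = 3 + j² - 10*j (O(j) = (j² - 10*j) + 3 = 3 + j² - 10*j)
(-131 + O(K))² = (-131 + (3 + (-9)² - 10*(-9)))² = (-131 + (3 + 81 + 90))² = (-131 + 174)² = 43² = 1849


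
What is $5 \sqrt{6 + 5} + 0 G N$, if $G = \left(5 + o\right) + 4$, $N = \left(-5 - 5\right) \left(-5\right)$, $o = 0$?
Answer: $5 \sqrt{11} \approx 16.583$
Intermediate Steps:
$N = 50$ ($N = \left(-10\right) \left(-5\right) = 50$)
$G = 9$ ($G = \left(5 + 0\right) + 4 = 5 + 4 = 9$)
$5 \sqrt{6 + 5} + 0 G N = 5 \sqrt{6 + 5} + 0 \cdot 9 \cdot 50 = 5 \sqrt{11} + 0 \cdot 50 = 5 \sqrt{11} + 0 = 5 \sqrt{11}$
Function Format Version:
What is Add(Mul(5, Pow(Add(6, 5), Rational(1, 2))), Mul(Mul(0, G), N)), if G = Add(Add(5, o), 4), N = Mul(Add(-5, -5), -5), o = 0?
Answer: Mul(5, Pow(11, Rational(1, 2))) ≈ 16.583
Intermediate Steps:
N = 50 (N = Mul(-10, -5) = 50)
G = 9 (G = Add(Add(5, 0), 4) = Add(5, 4) = 9)
Add(Mul(5, Pow(Add(6, 5), Rational(1, 2))), Mul(Mul(0, G), N)) = Add(Mul(5, Pow(Add(6, 5), Rational(1, 2))), Mul(Mul(0, 9), 50)) = Add(Mul(5, Pow(11, Rational(1, 2))), Mul(0, 50)) = Add(Mul(5, Pow(11, Rational(1, 2))), 0) = Mul(5, Pow(11, Rational(1, 2)))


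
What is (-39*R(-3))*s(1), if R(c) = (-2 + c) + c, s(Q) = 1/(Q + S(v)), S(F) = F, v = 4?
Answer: 312/5 ≈ 62.400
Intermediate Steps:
s(Q) = 1/(4 + Q) (s(Q) = 1/(Q + 4) = 1/(4 + Q))
R(c) = -2 + 2*c
(-39*R(-3))*s(1) = (-39*(-2 + 2*(-3)))/(4 + 1) = -39*(-2 - 6)/5 = -39*(-8)*(1/5) = 312*(1/5) = 312/5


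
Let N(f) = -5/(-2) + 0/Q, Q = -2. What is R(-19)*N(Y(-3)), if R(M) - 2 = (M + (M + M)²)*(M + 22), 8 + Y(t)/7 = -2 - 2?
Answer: 21385/2 ≈ 10693.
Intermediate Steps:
Y(t) = -84 (Y(t) = -56 + 7*(-2 - 2) = -56 + 7*(-4) = -56 - 28 = -84)
N(f) = 5/2 (N(f) = -5/(-2) + 0/(-2) = -5*(-½) + 0*(-½) = 5/2 + 0 = 5/2)
R(M) = 2 + (22 + M)*(M + 4*M²) (R(M) = 2 + (M + (M + M)²)*(M + 22) = 2 + (M + (2*M)²)*(22 + M) = 2 + (M + 4*M²)*(22 + M) = 2 + (22 + M)*(M + 4*M²))
R(-19)*N(Y(-3)) = (2 + 4*(-19)³ + 22*(-19) + 89*(-19)²)*(5/2) = (2 + 4*(-6859) - 418 + 89*361)*(5/2) = (2 - 27436 - 418 + 32129)*(5/2) = 4277*(5/2) = 21385/2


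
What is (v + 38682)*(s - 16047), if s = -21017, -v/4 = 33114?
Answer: 3475639536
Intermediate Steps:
v = -132456 (v = -4*33114 = -132456)
(v + 38682)*(s - 16047) = (-132456 + 38682)*(-21017 - 16047) = -93774*(-37064) = 3475639536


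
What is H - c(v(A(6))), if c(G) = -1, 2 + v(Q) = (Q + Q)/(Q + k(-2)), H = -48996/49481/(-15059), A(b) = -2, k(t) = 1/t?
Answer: 745183375/745134379 ≈ 1.0001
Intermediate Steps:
H = 48996/745134379 (H = -48996*1/49481*(-1/15059) = -48996/49481*(-1/15059) = 48996/745134379 ≈ 6.5755e-5)
v(Q) = -2 + 2*Q/(-½ + Q) (v(Q) = -2 + (Q + Q)/(Q + 1/(-2)) = -2 + (2*Q)/(Q - ½) = -2 + (2*Q)/(-½ + Q) = -2 + 2*Q/(-½ + Q))
H - c(v(A(6))) = 48996/745134379 - 1*(-1) = 48996/745134379 + 1 = 745183375/745134379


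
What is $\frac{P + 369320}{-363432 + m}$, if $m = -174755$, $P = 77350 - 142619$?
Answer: $- \frac{304051}{538187} \approx -0.56495$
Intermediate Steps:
$P = -65269$ ($P = 77350 - 142619 = -65269$)
$\frac{P + 369320}{-363432 + m} = \frac{-65269 + 369320}{-363432 - 174755} = \frac{304051}{-538187} = 304051 \left(- \frac{1}{538187}\right) = - \frac{304051}{538187}$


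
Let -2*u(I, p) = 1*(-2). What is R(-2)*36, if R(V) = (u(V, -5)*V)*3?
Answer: -216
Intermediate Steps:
u(I, p) = 1 (u(I, p) = -(-2)/2 = -1/2*(-2) = 1)
R(V) = 3*V (R(V) = (1*V)*3 = V*3 = 3*V)
R(-2)*36 = (3*(-2))*36 = -6*36 = -216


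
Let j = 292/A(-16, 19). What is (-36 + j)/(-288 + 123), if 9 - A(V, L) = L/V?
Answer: 1196/26895 ≈ 0.044469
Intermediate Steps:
A(V, L) = 9 - L/V
j = 4672/163 (j = 292/(9 - 1*19/(-16)) = 292/(9 - 1*19*(-1/16)) = 292/(9 + 19/16) = 292/(163/16) = 292*(16/163) = 4672/163 ≈ 28.663)
(-36 + j)/(-288 + 123) = (-36 + 4672/163)/(-288 + 123) = -1196/163/(-165) = -1196/163*(-1/165) = 1196/26895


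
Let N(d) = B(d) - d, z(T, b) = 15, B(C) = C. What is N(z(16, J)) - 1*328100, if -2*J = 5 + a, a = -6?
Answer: -328100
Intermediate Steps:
J = ½ (J = -(5 - 6)/2 = -½*(-1) = ½ ≈ 0.50000)
N(d) = 0 (N(d) = d - d = 0)
N(z(16, J)) - 1*328100 = 0 - 1*328100 = 0 - 328100 = -328100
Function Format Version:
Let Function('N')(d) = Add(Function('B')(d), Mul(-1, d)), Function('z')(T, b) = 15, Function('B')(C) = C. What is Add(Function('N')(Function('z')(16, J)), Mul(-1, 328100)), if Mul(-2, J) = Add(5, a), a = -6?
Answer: -328100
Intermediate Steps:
J = Rational(1, 2) (J = Mul(Rational(-1, 2), Add(5, -6)) = Mul(Rational(-1, 2), -1) = Rational(1, 2) ≈ 0.50000)
Function('N')(d) = 0 (Function('N')(d) = Add(d, Mul(-1, d)) = 0)
Add(Function('N')(Function('z')(16, J)), Mul(-1, 328100)) = Add(0, Mul(-1, 328100)) = Add(0, -328100) = -328100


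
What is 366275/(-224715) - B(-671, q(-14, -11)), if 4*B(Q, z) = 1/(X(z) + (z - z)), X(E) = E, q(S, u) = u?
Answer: -3178277/1977492 ≈ -1.6072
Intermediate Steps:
B(Q, z) = 1/(4*z) (B(Q, z) = 1/(4*(z + (z - z))) = 1/(4*(z + 0)) = 1/(4*z))
366275/(-224715) - B(-671, q(-14, -11)) = 366275/(-224715) - 1/(4*(-11)) = 366275*(-1/224715) - (-1)/(4*11) = -73255/44943 - 1*(-1/44) = -73255/44943 + 1/44 = -3178277/1977492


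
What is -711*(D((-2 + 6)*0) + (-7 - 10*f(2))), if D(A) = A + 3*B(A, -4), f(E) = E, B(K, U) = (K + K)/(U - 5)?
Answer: 19197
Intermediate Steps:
B(K, U) = 2*K/(-5 + U) (B(K, U) = (2*K)/(-5 + U) = 2*K/(-5 + U))
D(A) = A/3 (D(A) = A + 3*(2*A/(-5 - 4)) = A + 3*(2*A/(-9)) = A + 3*(2*A*(-1/9)) = A + 3*(-2*A/9) = A - 2*A/3 = A/3)
-711*(D((-2 + 6)*0) + (-7 - 10*f(2))) = -711*(((-2 + 6)*0)/3 + (-7 - 10*2)) = -711*((4*0)/3 + (-7 - 20)) = -711*((1/3)*0 - 27) = -711*(0 - 27) = -711*(-27) = 19197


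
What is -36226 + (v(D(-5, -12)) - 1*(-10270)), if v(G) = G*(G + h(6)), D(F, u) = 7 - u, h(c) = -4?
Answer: -25671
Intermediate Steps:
v(G) = G*(-4 + G) (v(G) = G*(G - 4) = G*(-4 + G))
-36226 + (v(D(-5, -12)) - 1*(-10270)) = -36226 + ((7 - 1*(-12))*(-4 + (7 - 1*(-12))) - 1*(-10270)) = -36226 + ((7 + 12)*(-4 + (7 + 12)) + 10270) = -36226 + (19*(-4 + 19) + 10270) = -36226 + (19*15 + 10270) = -36226 + (285 + 10270) = -36226 + 10555 = -25671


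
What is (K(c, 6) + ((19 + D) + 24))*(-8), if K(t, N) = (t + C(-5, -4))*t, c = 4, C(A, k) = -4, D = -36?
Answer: -56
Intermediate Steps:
K(t, N) = t*(-4 + t) (K(t, N) = (t - 4)*t = (-4 + t)*t = t*(-4 + t))
(K(c, 6) + ((19 + D) + 24))*(-8) = (4*(-4 + 4) + ((19 - 36) + 24))*(-8) = (4*0 + (-17 + 24))*(-8) = (0 + 7)*(-8) = 7*(-8) = -56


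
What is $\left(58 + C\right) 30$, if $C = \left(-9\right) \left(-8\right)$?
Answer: $3900$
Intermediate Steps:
$C = 72$
$\left(58 + C\right) 30 = \left(58 + 72\right) 30 = 130 \cdot 30 = 3900$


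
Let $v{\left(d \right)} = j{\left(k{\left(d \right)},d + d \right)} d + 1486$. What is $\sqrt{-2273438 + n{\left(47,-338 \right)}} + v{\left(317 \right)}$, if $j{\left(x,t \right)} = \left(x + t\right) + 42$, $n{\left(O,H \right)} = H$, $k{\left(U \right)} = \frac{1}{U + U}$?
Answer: $\frac{431557}{2} + 4 i \sqrt{142111} \approx 2.1578 \cdot 10^{5} + 1507.9 i$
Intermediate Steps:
$k{\left(U \right)} = \frac{1}{2 U}$
$j{\left(x,t \right)} = 42 + t + x$ ($j{\left(x,t \right)} = \left(t + x\right) + 42 = 42 + t + x$)
$v{\left(d \right)} = 1486 + d \left(42 + \frac{1}{2 d} + 2 d\right)$ ($v{\left(d \right)} = \left(42 + \left(d + d\right) + \frac{1}{2 d}\right) d + 1486 = \left(42 + 2 d + \frac{1}{2 d}\right) d + 1486 = \left(42 + \frac{1}{2 d} + 2 d\right) d + 1486 = d \left(42 + \frac{1}{2 d} + 2 d\right) + 1486 = 1486 + d \left(42 + \frac{1}{2 d} + 2 d\right)$)
$\sqrt{-2273438 + n{\left(47,-338 \right)}} + v{\left(317 \right)} = \sqrt{-2273438 - 338} + \left(\frac{2973}{2} + 2 \cdot 317 \left(21 + 317\right)\right) = \sqrt{-2273776} + \left(\frac{2973}{2} + 2 \cdot 317 \cdot 338\right) = 4 i \sqrt{142111} + \left(\frac{2973}{2} + 214292\right) = 4 i \sqrt{142111} + \frac{431557}{2} = \frac{431557}{2} + 4 i \sqrt{142111}$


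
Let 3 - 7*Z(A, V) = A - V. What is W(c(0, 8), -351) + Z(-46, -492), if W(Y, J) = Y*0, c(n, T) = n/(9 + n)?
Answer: -443/7 ≈ -63.286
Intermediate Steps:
Z(A, V) = 3/7 - A/7 + V/7 (Z(A, V) = 3/7 - (A - V)/7 = 3/7 + (-A/7 + V/7) = 3/7 - A/7 + V/7)
W(Y, J) = 0
W(c(0, 8), -351) + Z(-46, -492) = 0 + (3/7 - ⅐*(-46) + (⅐)*(-492)) = 0 + (3/7 + 46/7 - 492/7) = 0 - 443/7 = -443/7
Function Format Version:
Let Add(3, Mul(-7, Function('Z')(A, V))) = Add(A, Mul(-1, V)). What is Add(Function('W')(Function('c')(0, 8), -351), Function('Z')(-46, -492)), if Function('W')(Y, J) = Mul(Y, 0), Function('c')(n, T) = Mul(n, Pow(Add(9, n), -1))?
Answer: Rational(-443, 7) ≈ -63.286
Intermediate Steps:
Function('Z')(A, V) = Add(Rational(3, 7), Mul(Rational(-1, 7), A), Mul(Rational(1, 7), V)) (Function('Z')(A, V) = Add(Rational(3, 7), Mul(Rational(-1, 7), Add(A, Mul(-1, V)))) = Add(Rational(3, 7), Add(Mul(Rational(-1, 7), A), Mul(Rational(1, 7), V))) = Add(Rational(3, 7), Mul(Rational(-1, 7), A), Mul(Rational(1, 7), V)))
Function('W')(Y, J) = 0
Add(Function('W')(Function('c')(0, 8), -351), Function('Z')(-46, -492)) = Add(0, Add(Rational(3, 7), Mul(Rational(-1, 7), -46), Mul(Rational(1, 7), -492))) = Add(0, Add(Rational(3, 7), Rational(46, 7), Rational(-492, 7))) = Add(0, Rational(-443, 7)) = Rational(-443, 7)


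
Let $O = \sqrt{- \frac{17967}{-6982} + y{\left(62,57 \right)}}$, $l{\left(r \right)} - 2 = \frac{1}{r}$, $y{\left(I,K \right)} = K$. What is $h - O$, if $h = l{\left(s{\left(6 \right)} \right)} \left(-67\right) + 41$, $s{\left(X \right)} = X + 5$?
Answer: $- \frac{1090}{11} - \frac{\sqrt{2904100062}}{6982} \approx -106.81$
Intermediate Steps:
$s{\left(X \right)} = 5 + X$
$l{\left(r \right)} = 2 + \frac{1}{r}$
$h = - \frac{1090}{11}$ ($h = \left(2 + \frac{1}{5 + 6}\right) \left(-67\right) + 41 = \left(2 + \frac{1}{11}\right) \left(-67\right) + 41 = \frac{23}{11} \left(-67\right) + 41 = - \frac{1541}{11} + 41 = - \frac{1090}{11} \approx -99.091$)
$O = \frac{\sqrt{2904100062}}{6982}$ ($O = \sqrt{- \frac{17967}{-6982} + 57} = \sqrt{\left(-17967\right) \left(- \frac{1}{6982}\right) + 57} = \sqrt{\frac{17967}{6982} + 57} = \sqrt{\frac{415941}{6982}} = \frac{\sqrt{2904100062}}{6982} \approx 7.7184$)
$h - O = - \frac{1090}{11} - \frac{\sqrt{2904100062}}{6982}$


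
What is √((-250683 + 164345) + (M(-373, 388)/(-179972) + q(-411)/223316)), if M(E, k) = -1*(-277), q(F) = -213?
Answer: I*√2179072043787334641869742/5023828394 ≈ 293.83*I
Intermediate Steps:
M(E, k) = 277
√((-250683 + 164345) + (M(-373, 388)/(-179972) + q(-411)/223316)) = √((-250683 + 164345) + (277/(-179972) - 213/223316)) = √(-86338 + (277*(-1/179972) - 213*1/223316)) = √(-86338 + (-277/179972 - 213/223316)) = √(-86338 - 12524071/5023828394) = √(-433747308405243/5023828394) = I*√2179072043787334641869742/5023828394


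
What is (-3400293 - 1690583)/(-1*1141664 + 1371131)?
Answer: -727268/32781 ≈ -22.186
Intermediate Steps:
(-3400293 - 1690583)/(-1*1141664 + 1371131) = -5090876/(-1141664 + 1371131) = -5090876/229467 = -5090876*1/229467 = -727268/32781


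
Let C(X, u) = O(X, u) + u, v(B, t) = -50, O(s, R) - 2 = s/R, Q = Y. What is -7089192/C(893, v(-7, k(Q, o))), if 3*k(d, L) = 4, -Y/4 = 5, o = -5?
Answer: 354459600/3293 ≈ 1.0764e+5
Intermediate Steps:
Y = -20 (Y = -4*5 = -20)
Q = -20
k(d, L) = 4/3 (k(d, L) = (⅓)*4 = 4/3)
O(s, R) = 2 + s/R
C(X, u) = 2 + u + X/u (C(X, u) = (2 + X/u) + u = 2 + u + X/u)
-7089192/C(893, v(-7, k(Q, o))) = -7089192/(2 - 50 + 893/(-50)) = -7089192/(2 - 50 + 893*(-1/50)) = -7089192/(2 - 50 - 893/50) = -7089192/(-3293/50) = -7089192*(-50/3293) = 354459600/3293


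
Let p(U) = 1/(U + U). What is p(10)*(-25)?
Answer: -5/4 ≈ -1.2500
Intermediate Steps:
p(U) = 1/(2*U)
p(10)*(-25) = ((½)/10)*(-25) = ((½)*(⅒))*(-25) = (1/20)*(-25) = -5/4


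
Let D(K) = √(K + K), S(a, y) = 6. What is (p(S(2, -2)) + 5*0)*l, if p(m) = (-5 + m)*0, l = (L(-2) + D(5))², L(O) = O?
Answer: 0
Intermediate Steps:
D(K) = √2*√K (D(K) = √(2*K) = √2*√K)
l = (-2 + √10)² (l = (-2 + √2*√5)² = (-2 + √10)² ≈ 1.3509)
p(m) = 0
(p(S(2, -2)) + 5*0)*l = (0 + 5*0)*(2 - √10)² = (0 + 0)*(2 - √10)² = 0*(2 - √10)² = 0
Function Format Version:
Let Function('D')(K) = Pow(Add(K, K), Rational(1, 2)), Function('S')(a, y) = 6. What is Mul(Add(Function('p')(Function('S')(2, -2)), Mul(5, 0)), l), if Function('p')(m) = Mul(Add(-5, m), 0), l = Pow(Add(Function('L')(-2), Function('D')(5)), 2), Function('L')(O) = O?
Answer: 0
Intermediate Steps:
Function('D')(K) = Mul(Pow(2, Rational(1, 2)), Pow(K, Rational(1, 2))) (Function('D')(K) = Pow(Mul(2, K), Rational(1, 2)) = Mul(Pow(2, Rational(1, 2)), Pow(K, Rational(1, 2))))
l = Pow(Add(-2, Pow(10, Rational(1, 2))), 2) (l = Pow(Add(-2, Mul(Pow(2, Rational(1, 2)), Pow(5, Rational(1, 2)))), 2) = Pow(Add(-2, Pow(10, Rational(1, 2))), 2) ≈ 1.3509)
Function('p')(m) = 0
Mul(Add(Function('p')(Function('S')(2, -2)), Mul(5, 0)), l) = Mul(Add(0, Mul(5, 0)), Pow(Add(2, Mul(-1, Pow(10, Rational(1, 2)))), 2)) = Mul(Add(0, 0), Pow(Add(2, Mul(-1, Pow(10, Rational(1, 2)))), 2)) = Mul(0, Pow(Add(2, Mul(-1, Pow(10, Rational(1, 2)))), 2)) = 0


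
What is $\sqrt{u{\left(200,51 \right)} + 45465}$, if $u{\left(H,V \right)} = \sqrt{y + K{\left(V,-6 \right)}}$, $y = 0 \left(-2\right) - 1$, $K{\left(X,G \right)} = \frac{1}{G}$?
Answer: $\frac{\sqrt{1636740 + 6 i \sqrt{42}}}{6} \approx 213.23 + 0.0025328 i$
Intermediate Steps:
$y = -1$ ($y = 0 - 1 = -1$)
$u{\left(H,V \right)} = \frac{i \sqrt{42}}{6}$ ($u{\left(H,V \right)} = \sqrt{-1 + \frac{1}{-6}} = \sqrt{-1 - \frac{1}{6}} = \sqrt{- \frac{7}{6}} = \frac{i \sqrt{42}}{6}$)
$\sqrt{u{\left(200,51 \right)} + 45465} = \sqrt{\frac{i \sqrt{42}}{6} + 45465} = \sqrt{45465 + \frac{i \sqrt{42}}{6}}$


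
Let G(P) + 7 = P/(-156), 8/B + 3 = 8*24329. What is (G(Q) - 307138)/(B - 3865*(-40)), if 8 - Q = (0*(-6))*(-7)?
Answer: -2331394033253/1173496092912 ≈ -1.9867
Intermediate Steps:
B = 8/194629 (B = 8/(-3 + 8*24329) = 8/(-3 + 194632) = 8/194629 ≈ 4.1104e-5)
Q = 8 (Q = 8 - 0*(-6)*(-7) = 8 - 0*(-7) = 8 - 1*0 = 8 + 0 = 8)
G(P) = -7 - P/156 (G(P) = -7 + P/(-156) = -7 + P*(-1/156) = -7 - P/156)
(G(Q) - 307138)/(B - 3865*(-40)) = ((-7 - 1/156*8) - 307138)/(8/194629 - 3865*(-40)) = ((-7 - 2/39) - 307138)/(8/194629 + 154600) = (-275/39 - 307138)/(30089643408/194629) = -11978657/39*194629/30089643408 = -2331394033253/1173496092912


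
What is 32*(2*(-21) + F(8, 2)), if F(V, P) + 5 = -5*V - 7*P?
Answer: -3232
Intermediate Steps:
F(V, P) = -5 - 7*P - 5*V (F(V, P) = -5 + (-5*V - 7*P) = -5 + (-7*P - 5*V) = -5 - 7*P - 5*V)
32*(2*(-21) + F(8, 2)) = 32*(2*(-21) + (-5 - 7*2 - 5*8)) = 32*(-42 + (-5 - 14 - 40)) = 32*(-42 - 59) = 32*(-101) = -3232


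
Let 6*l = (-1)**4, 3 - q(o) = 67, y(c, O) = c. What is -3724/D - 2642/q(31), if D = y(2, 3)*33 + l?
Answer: -190571/12704 ≈ -15.001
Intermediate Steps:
q(o) = -64 (q(o) = 3 - 1*67 = 3 - 67 = -64)
l = 1/6 (l = (1/6)*(-1)**4 = (1/6)*1 = 1/6 ≈ 0.16667)
D = 397/6 (D = 2*33 + 1/6 = 66 + 1/6 = 397/6 ≈ 66.167)
-3724/D - 2642/q(31) = -3724/397/6 - 2642/(-64) = -3724*6/397 - 2642*(-1/64) = -22344/397 + 1321/32 = -190571/12704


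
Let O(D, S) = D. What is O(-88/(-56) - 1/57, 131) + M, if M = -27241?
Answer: -10868539/399 ≈ -27239.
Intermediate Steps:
O(-88/(-56) - 1/57, 131) + M = (-88/(-56) - 1/57) - 27241 = (-88*(-1/56) - 1*1/57) - 27241 = (11/7 - 1/57) - 27241 = 620/399 - 27241 = -10868539/399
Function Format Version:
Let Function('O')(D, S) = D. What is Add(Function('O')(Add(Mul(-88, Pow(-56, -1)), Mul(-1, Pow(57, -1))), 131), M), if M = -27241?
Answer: Rational(-10868539, 399) ≈ -27239.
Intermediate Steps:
Add(Function('O')(Add(Mul(-88, Pow(-56, -1)), Mul(-1, Pow(57, -1))), 131), M) = Add(Add(Mul(-88, Pow(-56, -1)), Mul(-1, Pow(57, -1))), -27241) = Add(Add(Mul(-88, Rational(-1, 56)), Mul(-1, Rational(1, 57))), -27241) = Add(Add(Rational(11, 7), Rational(-1, 57)), -27241) = Add(Rational(620, 399), -27241) = Rational(-10868539, 399)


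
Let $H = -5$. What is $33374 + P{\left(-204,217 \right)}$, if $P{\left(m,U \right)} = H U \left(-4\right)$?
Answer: $37714$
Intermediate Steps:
$P{\left(m,U \right)} = 20 U$ ($P{\left(m,U \right)} = - 5 U \left(-4\right) = 20 U$)
$33374 + P{\left(-204,217 \right)} = 33374 + 20 \cdot 217 = 33374 + 4340 = 37714$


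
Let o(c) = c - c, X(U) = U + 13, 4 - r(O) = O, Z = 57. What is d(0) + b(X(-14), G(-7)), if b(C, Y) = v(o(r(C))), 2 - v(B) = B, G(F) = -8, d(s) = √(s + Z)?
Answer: 2 + √57 ≈ 9.5498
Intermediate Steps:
d(s) = √(57 + s) (d(s) = √(s + 57) = √(57 + s))
r(O) = 4 - O
X(U) = 13 + U
o(c) = 0
v(B) = 2 - B
b(C, Y) = 2 (b(C, Y) = 2 - 1*0 = 2 + 0 = 2)
d(0) + b(X(-14), G(-7)) = √(57 + 0) + 2 = √57 + 2 = 2 + √57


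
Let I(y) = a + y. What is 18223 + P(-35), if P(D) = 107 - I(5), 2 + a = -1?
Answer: 18328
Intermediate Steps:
a = -3 (a = -2 - 1 = -3)
I(y) = -3 + y
P(D) = 105 (P(D) = 107 - (-3 + 5) = 107 - 1*2 = 107 - 2 = 105)
18223 + P(-35) = 18223 + 105 = 18328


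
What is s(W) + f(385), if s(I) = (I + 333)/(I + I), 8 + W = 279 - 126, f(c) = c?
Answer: 56064/145 ≈ 386.65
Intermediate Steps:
W = 145 (W = -8 + (279 - 126) = -8 + 153 = 145)
s(I) = (333 + I)/(2*I) (s(I) = (333 + I)/((2*I)) = (333 + I)*(1/(2*I)) = (333 + I)/(2*I))
s(W) + f(385) = (1/2)*(333 + 145)/145 + 385 = (1/2)*(1/145)*478 + 385 = 239/145 + 385 = 56064/145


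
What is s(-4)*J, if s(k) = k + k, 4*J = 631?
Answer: -1262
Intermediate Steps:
J = 631/4 (J = (¼)*631 = 631/4 ≈ 157.75)
s(k) = 2*k
s(-4)*J = (2*(-4))*(631/4) = -8*631/4 = -1262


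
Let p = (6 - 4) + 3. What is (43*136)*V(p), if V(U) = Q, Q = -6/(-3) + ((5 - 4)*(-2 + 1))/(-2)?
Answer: 14620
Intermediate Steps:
Q = 5/2 (Q = -6*(-⅓) + (1*(-1))*(-½) = 2 - 1*(-½) = 2 + ½ = 5/2 ≈ 2.5000)
p = 5 (p = 2 + 3 = 5)
V(U) = 5/2
(43*136)*V(p) = (43*136)*(5/2) = 5848*(5/2) = 14620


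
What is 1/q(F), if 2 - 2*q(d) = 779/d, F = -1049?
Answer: 2098/2877 ≈ 0.72923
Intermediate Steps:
q(d) = 1 - 779/(2*d)
1/q(F) = 1/((-779/2 - 1049)/(-1049)) = 1/(-1/1049*(-2877/2)) = 1/(2877/2098) = 2098/2877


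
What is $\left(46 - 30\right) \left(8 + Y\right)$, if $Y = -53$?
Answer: $-720$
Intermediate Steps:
$\left(46 - 30\right) \left(8 + Y\right) = \left(46 - 30\right) \left(8 - 53\right) = 16 \left(-45\right) = -720$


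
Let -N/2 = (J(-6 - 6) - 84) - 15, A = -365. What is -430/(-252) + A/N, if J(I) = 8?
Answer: -35/117 ≈ -0.29915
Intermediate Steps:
N = 182 (N = -2*((8 - 84) - 15) = -2*(-76 - 15) = -2*(-91) = 182)
-430/(-252) + A/N = -430/(-252) - 365/182 = -430*(-1/252) - 365*1/182 = 215/126 - 365/182 = -35/117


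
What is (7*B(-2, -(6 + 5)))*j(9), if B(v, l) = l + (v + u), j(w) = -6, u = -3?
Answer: 672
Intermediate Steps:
B(v, l) = -3 + l + v (B(v, l) = l + (v - 3) = l + (-3 + v) = -3 + l + v)
(7*B(-2, -(6 + 5)))*j(9) = (7*(-3 - (6 + 5) - 2))*(-6) = (7*(-3 - 1*11 - 2))*(-6) = (7*(-3 - 11 - 2))*(-6) = (7*(-16))*(-6) = -112*(-6) = 672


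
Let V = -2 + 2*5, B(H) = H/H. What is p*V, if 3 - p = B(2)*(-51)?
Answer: 432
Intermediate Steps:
B(H) = 1
V = 8 (V = -2 + 10 = 8)
p = 54 (p = 3 - (-51) = 3 - 1*(-51) = 3 + 51 = 54)
p*V = 54*8 = 432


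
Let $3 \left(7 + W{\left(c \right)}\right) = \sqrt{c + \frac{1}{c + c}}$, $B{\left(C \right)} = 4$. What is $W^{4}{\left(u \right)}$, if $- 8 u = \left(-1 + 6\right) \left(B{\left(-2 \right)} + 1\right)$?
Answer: $\frac{\left(140 - i \sqrt{146}\right)^{4}}{160000} \approx 2293.8 - 822.72 i$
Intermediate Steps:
$u = - \frac{25}{8}$ ($u = - \frac{\left(-1 + 6\right) \left(4 + 1\right)}{8} = - \frac{5 \cdot 5}{8} = \left(- \frac{1}{8}\right) 25 = - \frac{25}{8} \approx -3.125$)
$W{\left(c \right)} = -7 + \frac{\sqrt{c + \frac{1}{2 c}}}{3}$ ($W{\left(c \right)} = -7 + \frac{\sqrt{c + \frac{1}{c + c}}}{3} = -7 + \frac{\sqrt{c + \frac{1}{2 c}}}{3}$)
$W^{4}{\left(u \right)} = \left(-7 + \frac{\sqrt{\frac{2}{- \frac{25}{8}} + 4 \left(- \frac{25}{8}\right)}}{6}\right)^{4} = \left(-7 + \frac{\sqrt{2 \left(- \frac{8}{25}\right) - \frac{25}{2}}}{6}\right)^{4} = \left(-7 + \frac{\sqrt{- \frac{16}{25} - \frac{25}{2}}}{6}\right)^{4} = \left(-7 + \frac{\sqrt{- \frac{657}{50}}}{6}\right)^{4} = \left(-7 + \frac{\frac{3}{10} i \sqrt{146}}{6}\right)^{4} = \left(-7 + \frac{i \sqrt{146}}{20}\right)^{4}$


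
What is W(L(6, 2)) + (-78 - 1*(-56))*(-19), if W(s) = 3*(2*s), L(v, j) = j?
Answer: 430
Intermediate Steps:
W(s) = 6*s
W(L(6, 2)) + (-78 - 1*(-56))*(-19) = 6*2 + (-78 - 1*(-56))*(-19) = 12 + (-78 + 56)*(-19) = 12 - 22*(-19) = 12 + 418 = 430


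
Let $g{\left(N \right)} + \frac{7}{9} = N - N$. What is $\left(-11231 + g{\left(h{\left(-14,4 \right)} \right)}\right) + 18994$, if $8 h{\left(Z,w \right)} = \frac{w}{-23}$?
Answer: $\frac{69860}{9} \approx 7762.2$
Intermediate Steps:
$h{\left(Z,w \right)} = - \frac{w}{184}$ ($h{\left(Z,w \right)} = \frac{w \frac{1}{-23}}{8} = \frac{w \left(- \frac{1}{23}\right)}{8} = \frac{\left(- \frac{1}{23}\right) w}{8} = - \frac{w}{184}$)
$g{\left(N \right)} = - \frac{7}{9}$ ($g{\left(N \right)} = - \frac{7}{9} + \left(N - N\right) = - \frac{7}{9} + 0 = - \frac{7}{9}$)
$\left(-11231 + g{\left(h{\left(-14,4 \right)} \right)}\right) + 18994 = \left(-11231 - \frac{7}{9}\right) + 18994 = - \frac{101086}{9} + 18994 = \frac{69860}{9}$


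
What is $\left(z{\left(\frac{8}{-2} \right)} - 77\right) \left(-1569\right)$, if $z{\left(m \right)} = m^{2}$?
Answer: $95709$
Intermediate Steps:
$\left(z{\left(\frac{8}{-2} \right)} - 77\right) \left(-1569\right) = \left(\left(\frac{8}{-2}\right)^{2} - 77\right) \left(-1569\right) = \left(\left(8 \left(- \frac{1}{2}\right)\right)^{2} - 77\right) \left(-1569\right) = \left(\left(-4\right)^{2} - 77\right) \left(-1569\right) = \left(16 - 77\right) \left(-1569\right) = \left(-61\right) \left(-1569\right) = 95709$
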